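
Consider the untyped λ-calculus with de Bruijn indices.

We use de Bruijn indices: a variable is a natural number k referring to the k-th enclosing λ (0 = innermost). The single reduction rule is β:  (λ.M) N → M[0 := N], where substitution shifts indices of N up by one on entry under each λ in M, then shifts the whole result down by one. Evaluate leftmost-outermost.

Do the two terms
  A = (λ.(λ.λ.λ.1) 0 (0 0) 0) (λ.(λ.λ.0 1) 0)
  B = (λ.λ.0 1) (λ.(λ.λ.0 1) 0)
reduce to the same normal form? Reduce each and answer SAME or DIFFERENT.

Term A:
  start: (λ.(λ.λ.λ.1) 0 (0 0) 0) (λ.(λ.λ.0 1) 0)
  step 1: (λ.λ.λ.1) (λ.(λ.λ.0 1) 0) ((λ.(λ.λ.0 1) 0) (λ.(λ.λ.0 1) 0)) (λ.(λ.λ.0 1) 0)
  step 2: (λ.λ.1) ((λ.(λ.λ.0 1) 0) (λ.(λ.λ.0 1) 0)) (λ.(λ.λ.0 1) 0)
  step 3: (λ.(λ.(λ.λ.0 1) 0) (λ.(λ.λ.0 1) 0)) (λ.(λ.λ.0 1) 0)
  step 4: (λ.(λ.λ.0 1) 0) (λ.(λ.λ.0 1) 0)
  step 5: (λ.λ.0 1) (λ.(λ.λ.0 1) 0)
  step 6: λ.0 (λ.(λ.λ.0 1) 0)
  step 7: λ.0 (λ.λ.0 1)

Term B:
  start: (λ.λ.0 1) (λ.(λ.λ.0 1) 0)
  step 1: λ.0 (λ.(λ.λ.0 1) 0)
  step 2: λ.0 (λ.λ.0 1)

Answer: SAME — A ⇓ λ.0 (λ.λ.0 1), B ⇓ λ.0 (λ.λ.0 1)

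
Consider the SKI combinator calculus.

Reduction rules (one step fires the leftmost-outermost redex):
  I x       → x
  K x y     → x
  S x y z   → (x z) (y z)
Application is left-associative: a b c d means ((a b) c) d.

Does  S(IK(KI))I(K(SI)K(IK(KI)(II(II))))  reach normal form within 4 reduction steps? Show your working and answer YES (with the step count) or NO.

Answer: YES — reaches normal form I in 4 ≤ 4 steps

Derivation:
  start: S(IK(KI))I(K(SI)K(IK(KI)(II(II))))
  [1] IK(KI)(K(SI)K(IK(KI)(II(II))))(I(K(SI)K(IK(KI)(II(II)))))
  [2] K(KI)(K(SI)K(IK(KI)(II(II))))(I(K(SI)K(IK(KI)(II(II)))))
  [3] KI(I(K(SI)K(IK(KI)(II(II)))))
  [4] I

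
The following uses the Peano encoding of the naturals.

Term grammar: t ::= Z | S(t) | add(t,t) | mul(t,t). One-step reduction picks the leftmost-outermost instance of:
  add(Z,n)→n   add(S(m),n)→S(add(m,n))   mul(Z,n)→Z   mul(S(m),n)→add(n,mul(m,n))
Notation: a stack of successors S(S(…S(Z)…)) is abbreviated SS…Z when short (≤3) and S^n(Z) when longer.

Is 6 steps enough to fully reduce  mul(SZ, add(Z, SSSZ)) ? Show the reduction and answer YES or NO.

Answer: NO — after 6 steps the term is S(S(S(mul(Z, add(Z, SSSZ))))), not yet normal

Reduction:
  start: mul(SZ, add(Z, SSSZ))
  →1  add(add(Z, SSSZ), mul(Z, add(Z, SSSZ)))
  →2  add(SSSZ, mul(Z, add(Z, SSSZ)))
  →3  S(add(SSZ, mul(Z, add(Z, SSSZ))))
  →4  S(S(add(SZ, mul(Z, add(Z, SSSZ)))))
  →5  S(S(S(add(Z, mul(Z, add(Z, SSSZ))))))
  →6  S(S(S(mul(Z, add(Z, SSSZ)))))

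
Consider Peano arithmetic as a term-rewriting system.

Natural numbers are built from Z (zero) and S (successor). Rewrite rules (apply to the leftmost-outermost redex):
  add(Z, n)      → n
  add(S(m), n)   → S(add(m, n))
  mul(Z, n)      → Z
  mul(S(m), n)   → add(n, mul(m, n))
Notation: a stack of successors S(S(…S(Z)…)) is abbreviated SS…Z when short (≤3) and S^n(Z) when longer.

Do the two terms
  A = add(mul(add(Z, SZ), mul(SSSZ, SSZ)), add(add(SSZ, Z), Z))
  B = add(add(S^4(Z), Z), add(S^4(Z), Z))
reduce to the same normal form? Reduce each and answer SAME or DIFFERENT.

Answer: SAME — A ⇓ S^8(Z), B ⇓ S^8(Z)

Working:
Term A:
  start: add(mul(add(Z, SZ), mul(SSSZ, SSZ)), add(add(SSZ, Z), Z))
  →1  add(mul(SZ, mul(SSSZ, SSZ)), add(add(SSZ, Z), Z))
  →2  add(add(mul(SSSZ, SSZ), mul(Z, mul(SSSZ, SSZ))), add(add(SSZ, Z), Z))
  →3  add(add(add(SSZ, mul(SSZ, SSZ)), mul(Z, mul(SSSZ, SSZ))), add(add(SSZ, Z), Z))
  →4  add(add(S(add(SZ, mul(SSZ, SSZ))), mul(Z, mul(SSSZ, SSZ))), add(add(SSZ, Z), Z))
  →5  add(S(add(add(SZ, mul(SSZ, SSZ)), mul(Z, mul(SSSZ, SSZ)))), add(add(SSZ, Z), Z))
  →6  S(add(add(add(SZ, mul(SSZ, SSZ)), mul(Z, mul(SSSZ, SSZ))), add(add(SSZ, Z), Z)))
  →7  S(add(add(S(add(Z, mul(SSZ, SSZ))), mul(Z, mul(SSSZ, SSZ))), add(add(SSZ, Z), Z)))
  →8  S(add(S(add(add(Z, mul(SSZ, SSZ)), mul(Z, mul(SSSZ, SSZ)))), add(add(SSZ, Z), Z)))
  →9  S(S(add(add(add(Z, mul(SSZ, SSZ)), mul(Z, mul(SSSZ, SSZ))), add(add(SSZ, Z), Z))))
  →10  S(S(add(add(mul(SSZ, SSZ), mul(Z, mul(SSSZ, SSZ))), add(add(SSZ, Z), Z))))
  →11  S(S(add(add(add(SSZ, mul(SZ, SSZ)), mul(Z, mul(SSSZ, SSZ))), add(add(SSZ, Z), Z))))
  →12  S(S(add(add(S(add(SZ, mul(SZ, SSZ))), mul(Z, mul(SSSZ, SSZ))), add(add(SSZ, Z), Z))))
  →13  S(S(add(S(add(add(SZ, mul(SZ, SSZ)), mul(Z, mul(SSSZ, SSZ)))), add(add(SSZ, Z), Z))))
  →14  S(S(S(add(add(add(SZ, mul(SZ, SSZ)), mul(Z, mul(SSSZ, SSZ))), add(add(SSZ, Z), Z)))))
  →15  S(S(S(add(add(S(add(Z, mul(SZ, SSZ))), mul(Z, mul(SSSZ, SSZ))), add(add(SSZ, Z), Z)))))
  →16  S(S(S(add(S(add(add(Z, mul(SZ, SSZ)), mul(Z, mul(SSSZ, SSZ)))), add(add(SSZ, Z), Z)))))
  →17  S(S(S(S(add(add(add(Z, mul(SZ, SSZ)), mul(Z, mul(SSSZ, SSZ))), add(add(SSZ, Z), Z))))))
  →18  S(S(S(S(add(add(mul(SZ, SSZ), mul(Z, mul(SSSZ, SSZ))), add(add(SSZ, Z), Z))))))
  →19  S(S(S(S(add(add(add(SSZ, mul(Z, SSZ)), mul(Z, mul(SSSZ, SSZ))), add(add(SSZ, Z), Z))))))
  →20  S(S(S(S(add(add(S(add(SZ, mul(Z, SSZ))), mul(Z, mul(SSSZ, SSZ))), add(add(SSZ, Z), Z))))))
  →21  S(S(S(S(add(S(add(add(SZ, mul(Z, SSZ)), mul(Z, mul(SSSZ, SSZ)))), add(add(SSZ, Z), Z))))))
  →22  S(S(S(S(S(add(add(add(SZ, mul(Z, SSZ)), mul(Z, mul(SSSZ, SSZ))), add(add(SSZ, Z), Z)))))))
  →23  S(S(S(S(S(add(add(S(add(Z, mul(Z, SSZ))), mul(Z, mul(SSSZ, SSZ))), add(add(SSZ, Z), Z)))))))
  →24  S(S(S(S(S(add(S(add(add(Z, mul(Z, SSZ)), mul(Z, mul(SSSZ, SSZ)))), add(add(SSZ, Z), Z)))))))
  →25  S(S(S(S(S(S(add(add(add(Z, mul(Z, SSZ)), mul(Z, mul(SSSZ, SSZ))), add(add(SSZ, Z), Z))))))))
  →26  S(S(S(S(S(S(add(add(mul(Z, SSZ), mul(Z, mul(SSSZ, SSZ))), add(add(SSZ, Z), Z))))))))
  →27  S(S(S(S(S(S(add(add(Z, mul(Z, mul(SSSZ, SSZ))), add(add(SSZ, Z), Z))))))))
  →28  S(S(S(S(S(S(add(mul(Z, mul(SSSZ, SSZ)), add(add(SSZ, Z), Z))))))))
  →29  S(S(S(S(S(S(add(Z, add(add(SSZ, Z), Z))))))))
  →30  S(S(S(S(S(S(add(add(SSZ, Z), Z)))))))
  →31  S(S(S(S(S(S(add(S(add(SZ, Z)), Z)))))))
  →32  S(S(S(S(S(S(S(add(add(SZ, Z), Z))))))))
  →33  S(S(S(S(S(S(S(add(S(add(Z, Z)), Z))))))))
  →34  S(S(S(S(S(S(S(S(add(add(Z, Z), Z)))))))))
  →35  S(S(S(S(S(S(S(S(add(Z, Z)))))))))
  →36  S^8(Z)

Term B:
  start: add(add(S^4(Z), Z), add(S^4(Z), Z))
  →1  add(S(add(SSSZ, Z)), add(S^4(Z), Z))
  →2  S(add(add(SSSZ, Z), add(S^4(Z), Z)))
  →3  S(add(S(add(SSZ, Z)), add(S^4(Z), Z)))
  →4  S(S(add(add(SSZ, Z), add(S^4(Z), Z))))
  →5  S(S(add(S(add(SZ, Z)), add(S^4(Z), Z))))
  →6  S(S(S(add(add(SZ, Z), add(S^4(Z), Z)))))
  →7  S(S(S(add(S(add(Z, Z)), add(S^4(Z), Z)))))
  →8  S(S(S(S(add(add(Z, Z), add(S^4(Z), Z))))))
  →9  S(S(S(S(add(Z, add(S^4(Z), Z))))))
  →10  S(S(S(S(add(S^4(Z), Z)))))
  →11  S(S(S(S(S(add(SSSZ, Z))))))
  →12  S(S(S(S(S(S(add(SSZ, Z)))))))
  →13  S(S(S(S(S(S(S(add(SZ, Z))))))))
  →14  S(S(S(S(S(S(S(S(add(Z, Z)))))))))
  →15  S^8(Z)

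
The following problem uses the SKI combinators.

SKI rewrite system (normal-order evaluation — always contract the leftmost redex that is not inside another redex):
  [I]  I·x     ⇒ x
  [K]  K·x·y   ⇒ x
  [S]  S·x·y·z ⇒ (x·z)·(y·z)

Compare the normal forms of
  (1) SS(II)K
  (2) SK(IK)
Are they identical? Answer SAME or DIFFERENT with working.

Term A:
  start: SS(II)K
  [1] SK(IIK)
  [2] SK(IK)
  [3] SKK

Term B:
  start: SK(IK)
  [1] SKK

Answer: SAME — A ⇓ SKK, B ⇓ SKK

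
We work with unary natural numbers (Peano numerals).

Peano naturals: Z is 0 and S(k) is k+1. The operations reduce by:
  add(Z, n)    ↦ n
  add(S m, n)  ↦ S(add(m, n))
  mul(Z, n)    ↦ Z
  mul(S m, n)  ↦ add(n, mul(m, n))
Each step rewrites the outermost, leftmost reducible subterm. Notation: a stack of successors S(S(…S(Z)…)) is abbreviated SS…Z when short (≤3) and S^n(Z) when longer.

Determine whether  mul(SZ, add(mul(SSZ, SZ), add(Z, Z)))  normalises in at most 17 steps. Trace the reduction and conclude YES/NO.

Answer: YES — reaches normal form SSZ in 16 ≤ 17 steps

Reduction:
  start: mul(SZ, add(mul(SSZ, SZ), add(Z, Z)))
  step 1: add(add(mul(SSZ, SZ), add(Z, Z)), mul(Z, add(mul(SSZ, SZ), add(Z, Z))))
  step 2: add(add(add(SZ, mul(SZ, SZ)), add(Z, Z)), mul(Z, add(mul(SSZ, SZ), add(Z, Z))))
  step 3: add(add(S(add(Z, mul(SZ, SZ))), add(Z, Z)), mul(Z, add(mul(SSZ, SZ), add(Z, Z))))
  step 4: add(S(add(add(Z, mul(SZ, SZ)), add(Z, Z))), mul(Z, add(mul(SSZ, SZ), add(Z, Z))))
  step 5: S(add(add(add(Z, mul(SZ, SZ)), add(Z, Z)), mul(Z, add(mul(SSZ, SZ), add(Z, Z)))))
  step 6: S(add(add(mul(SZ, SZ), add(Z, Z)), mul(Z, add(mul(SSZ, SZ), add(Z, Z)))))
  step 7: S(add(add(add(SZ, mul(Z, SZ)), add(Z, Z)), mul(Z, add(mul(SSZ, SZ), add(Z, Z)))))
  step 8: S(add(add(S(add(Z, mul(Z, SZ))), add(Z, Z)), mul(Z, add(mul(SSZ, SZ), add(Z, Z)))))
  step 9: S(add(S(add(add(Z, mul(Z, SZ)), add(Z, Z))), mul(Z, add(mul(SSZ, SZ), add(Z, Z)))))
  step 10: S(S(add(add(add(Z, mul(Z, SZ)), add(Z, Z)), mul(Z, add(mul(SSZ, SZ), add(Z, Z))))))
  step 11: S(S(add(add(mul(Z, SZ), add(Z, Z)), mul(Z, add(mul(SSZ, SZ), add(Z, Z))))))
  step 12: S(S(add(add(Z, add(Z, Z)), mul(Z, add(mul(SSZ, SZ), add(Z, Z))))))
  step 13: S(S(add(add(Z, Z), mul(Z, add(mul(SSZ, SZ), add(Z, Z))))))
  step 14: S(S(add(Z, mul(Z, add(mul(SSZ, SZ), add(Z, Z))))))
  step 15: S(S(mul(Z, add(mul(SSZ, SZ), add(Z, Z)))))
  step 16: SSZ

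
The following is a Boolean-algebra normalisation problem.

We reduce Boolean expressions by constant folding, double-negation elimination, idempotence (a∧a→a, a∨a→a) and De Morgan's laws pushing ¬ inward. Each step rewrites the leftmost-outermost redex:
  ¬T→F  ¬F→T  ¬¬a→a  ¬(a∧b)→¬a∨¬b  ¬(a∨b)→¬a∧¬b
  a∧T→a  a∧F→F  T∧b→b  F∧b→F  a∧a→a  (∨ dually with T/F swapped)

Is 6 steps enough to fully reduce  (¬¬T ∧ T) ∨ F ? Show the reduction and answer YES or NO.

Answer: YES — reaches normal form T in 3 ≤ 6 steps

Derivation:
  start: (¬¬T ∧ T) ∨ F
  →1  ¬¬T ∧ T
  →2  ¬¬T
  →3  T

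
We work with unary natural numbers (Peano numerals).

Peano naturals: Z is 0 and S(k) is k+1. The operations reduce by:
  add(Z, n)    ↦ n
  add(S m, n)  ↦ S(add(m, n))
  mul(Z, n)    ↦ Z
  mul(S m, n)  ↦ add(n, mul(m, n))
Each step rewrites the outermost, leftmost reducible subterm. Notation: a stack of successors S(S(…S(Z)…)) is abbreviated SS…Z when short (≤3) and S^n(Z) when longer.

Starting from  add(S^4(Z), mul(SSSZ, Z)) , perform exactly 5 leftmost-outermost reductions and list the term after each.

Answer: after 5 steps: S(S(S(S(mul(SSSZ, Z)))))

Derivation:
  start: add(S^4(Z), mul(SSSZ, Z))
  [1] S(add(SSSZ, mul(SSSZ, Z)))
  [2] S(S(add(SSZ, mul(SSSZ, Z))))
  [3] S(S(S(add(SZ, mul(SSSZ, Z)))))
  [4] S(S(S(S(add(Z, mul(SSSZ, Z))))))
  [5] S(S(S(S(mul(SSSZ, Z)))))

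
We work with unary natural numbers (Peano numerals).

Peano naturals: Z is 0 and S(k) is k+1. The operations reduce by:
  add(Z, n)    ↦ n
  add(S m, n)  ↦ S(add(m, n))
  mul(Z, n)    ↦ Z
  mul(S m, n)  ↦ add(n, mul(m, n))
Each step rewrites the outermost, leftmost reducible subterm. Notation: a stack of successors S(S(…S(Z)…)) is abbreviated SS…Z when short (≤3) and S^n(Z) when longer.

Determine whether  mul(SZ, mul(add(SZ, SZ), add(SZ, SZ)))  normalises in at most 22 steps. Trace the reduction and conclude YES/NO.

  start: mul(SZ, mul(add(SZ, SZ), add(SZ, SZ)))
  step 1: add(mul(add(SZ, SZ), add(SZ, SZ)), mul(Z, mul(add(SZ, SZ), add(SZ, SZ))))
  step 2: add(mul(S(add(Z, SZ)), add(SZ, SZ)), mul(Z, mul(add(SZ, SZ), add(SZ, SZ))))
  step 3: add(add(add(SZ, SZ), mul(add(Z, SZ), add(SZ, SZ))), mul(Z, mul(add(SZ, SZ), add(SZ, SZ))))
  step 4: add(add(S(add(Z, SZ)), mul(add(Z, SZ), add(SZ, SZ))), mul(Z, mul(add(SZ, SZ), add(SZ, SZ))))
  step 5: add(S(add(add(Z, SZ), mul(add(Z, SZ), add(SZ, SZ)))), mul(Z, mul(add(SZ, SZ), add(SZ, SZ))))
  step 6: S(add(add(add(Z, SZ), mul(add(Z, SZ), add(SZ, SZ))), mul(Z, mul(add(SZ, SZ), add(SZ, SZ)))))
  step 7: S(add(add(SZ, mul(add(Z, SZ), add(SZ, SZ))), mul(Z, mul(add(SZ, SZ), add(SZ, SZ)))))
  step 8: S(add(S(add(Z, mul(add(Z, SZ), add(SZ, SZ)))), mul(Z, mul(add(SZ, SZ), add(SZ, SZ)))))
  step 9: S(S(add(add(Z, mul(add(Z, SZ), add(SZ, SZ))), mul(Z, mul(add(SZ, SZ), add(SZ, SZ))))))
  step 10: S(S(add(mul(add(Z, SZ), add(SZ, SZ)), mul(Z, mul(add(SZ, SZ), add(SZ, SZ))))))
  step 11: S(S(add(mul(SZ, add(SZ, SZ)), mul(Z, mul(add(SZ, SZ), add(SZ, SZ))))))
  step 12: S(S(add(add(add(SZ, SZ), mul(Z, add(SZ, SZ))), mul(Z, mul(add(SZ, SZ), add(SZ, SZ))))))
  step 13: S(S(add(add(S(add(Z, SZ)), mul(Z, add(SZ, SZ))), mul(Z, mul(add(SZ, SZ), add(SZ, SZ))))))
  step 14: S(S(add(S(add(add(Z, SZ), mul(Z, add(SZ, SZ)))), mul(Z, mul(add(SZ, SZ), add(SZ, SZ))))))
  step 15: S(S(S(add(add(add(Z, SZ), mul(Z, add(SZ, SZ))), mul(Z, mul(add(SZ, SZ), add(SZ, SZ)))))))
  step 16: S(S(S(add(add(SZ, mul(Z, add(SZ, SZ))), mul(Z, mul(add(SZ, SZ), add(SZ, SZ)))))))
  step 17: S(S(S(add(S(add(Z, mul(Z, add(SZ, SZ)))), mul(Z, mul(add(SZ, SZ), add(SZ, SZ)))))))
  step 18: S(S(S(S(add(add(Z, mul(Z, add(SZ, SZ))), mul(Z, mul(add(SZ, SZ), add(SZ, SZ))))))))
  step 19: S(S(S(S(add(mul(Z, add(SZ, SZ)), mul(Z, mul(add(SZ, SZ), add(SZ, SZ))))))))
  step 20: S(S(S(S(add(Z, mul(Z, mul(add(SZ, SZ), add(SZ, SZ))))))))
  step 21: S(S(S(S(mul(Z, mul(add(SZ, SZ), add(SZ, SZ)))))))
  step 22: S^4(Z)

Answer: YES — reaches normal form S^4(Z) in 22 ≤ 22 steps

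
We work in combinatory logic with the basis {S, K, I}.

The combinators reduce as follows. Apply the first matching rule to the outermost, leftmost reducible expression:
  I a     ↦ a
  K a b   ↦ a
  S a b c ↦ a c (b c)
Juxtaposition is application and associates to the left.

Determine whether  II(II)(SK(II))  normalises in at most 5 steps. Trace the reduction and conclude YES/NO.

  start: II(II)(SK(II))
  →1  I(II)(SK(II))
  →2  II(SK(II))
  →3  I(SK(II))
  →4  SK(II)
  →5  SKI

Answer: YES — reaches normal form SKI in 5 ≤ 5 steps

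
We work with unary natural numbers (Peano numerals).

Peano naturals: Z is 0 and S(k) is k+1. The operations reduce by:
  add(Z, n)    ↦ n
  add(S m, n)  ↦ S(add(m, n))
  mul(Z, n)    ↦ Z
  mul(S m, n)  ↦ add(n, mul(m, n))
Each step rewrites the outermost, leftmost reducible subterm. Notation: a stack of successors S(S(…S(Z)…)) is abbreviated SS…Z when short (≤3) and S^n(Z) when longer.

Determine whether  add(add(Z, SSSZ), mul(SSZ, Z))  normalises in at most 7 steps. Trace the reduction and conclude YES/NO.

Answer: NO — after 7 steps the term is S(S(S(mul(SZ, Z)))), not yet normal

Reduction:
  start: add(add(Z, SSSZ), mul(SSZ, Z))
  [1] add(SSSZ, mul(SSZ, Z))
  [2] S(add(SSZ, mul(SSZ, Z)))
  [3] S(S(add(SZ, mul(SSZ, Z))))
  [4] S(S(S(add(Z, mul(SSZ, Z)))))
  [5] S(S(S(mul(SSZ, Z))))
  [6] S(S(S(add(Z, mul(SZ, Z)))))
  [7] S(S(S(mul(SZ, Z))))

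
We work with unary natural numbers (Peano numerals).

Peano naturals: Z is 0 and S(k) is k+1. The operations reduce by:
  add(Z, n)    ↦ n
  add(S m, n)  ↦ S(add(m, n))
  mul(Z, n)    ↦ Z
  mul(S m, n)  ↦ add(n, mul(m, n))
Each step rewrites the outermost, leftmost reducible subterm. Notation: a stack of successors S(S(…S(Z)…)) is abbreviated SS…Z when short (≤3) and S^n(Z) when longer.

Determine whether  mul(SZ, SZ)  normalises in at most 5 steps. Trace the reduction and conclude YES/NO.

Answer: YES — reaches normal form SZ in 4 ≤ 5 steps

Reduction:
  start: mul(SZ, SZ)
  step 1: add(SZ, mul(Z, SZ))
  step 2: S(add(Z, mul(Z, SZ)))
  step 3: S(mul(Z, SZ))
  step 4: SZ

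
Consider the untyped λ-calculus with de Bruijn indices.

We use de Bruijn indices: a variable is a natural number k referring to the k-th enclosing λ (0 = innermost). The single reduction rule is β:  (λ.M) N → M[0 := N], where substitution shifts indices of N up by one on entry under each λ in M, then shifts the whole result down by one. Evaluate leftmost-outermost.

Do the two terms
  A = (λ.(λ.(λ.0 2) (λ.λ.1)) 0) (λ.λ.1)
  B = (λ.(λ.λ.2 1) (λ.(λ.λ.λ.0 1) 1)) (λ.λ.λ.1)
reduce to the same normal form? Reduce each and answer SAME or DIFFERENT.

Answer: SAME — A ⇓ λ.λ.λ.1, B ⇓ λ.λ.λ.1

Derivation:
Term A:
  start: (λ.(λ.(λ.0 2) (λ.λ.1)) 0) (λ.λ.1)
  [1] (λ.(λ.0 (λ.λ.1)) (λ.λ.1)) (λ.λ.1)
  [2] (λ.0 (λ.λ.1)) (λ.λ.1)
  [3] (λ.λ.1) (λ.λ.1)
  [4] λ.λ.λ.1

Term B:
  start: (λ.(λ.λ.2 1) (λ.(λ.λ.λ.0 1) 1)) (λ.λ.λ.1)
  [1] (λ.λ.(λ.λ.λ.1) 1) (λ.(λ.λ.λ.0 1) (λ.λ.λ.1))
  [2] λ.(λ.λ.λ.1) (λ.(λ.λ.λ.0 1) (λ.λ.λ.1))
  [3] λ.λ.λ.1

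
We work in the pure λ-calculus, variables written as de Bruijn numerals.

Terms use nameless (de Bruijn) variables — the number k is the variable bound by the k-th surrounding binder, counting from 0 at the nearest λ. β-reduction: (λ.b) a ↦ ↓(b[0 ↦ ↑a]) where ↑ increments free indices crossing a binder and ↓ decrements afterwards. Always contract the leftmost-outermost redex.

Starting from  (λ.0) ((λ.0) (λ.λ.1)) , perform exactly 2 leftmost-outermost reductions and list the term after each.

  start: (λ.0) ((λ.0) (λ.λ.1))
  [1] (λ.0) (λ.λ.1)
  [2] λ.λ.1

Answer: after 2 steps: λ.λ.1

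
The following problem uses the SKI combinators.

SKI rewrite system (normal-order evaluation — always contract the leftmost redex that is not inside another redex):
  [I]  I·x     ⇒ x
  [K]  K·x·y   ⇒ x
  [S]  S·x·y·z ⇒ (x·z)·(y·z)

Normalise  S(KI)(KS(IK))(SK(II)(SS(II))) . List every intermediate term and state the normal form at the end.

  start: S(KI)(KS(IK))(SK(II)(SS(II)))
  step 1: KI(SK(II)(SS(II)))(KS(IK)(SK(II)(SS(II))))
  step 2: I(KS(IK)(SK(II)(SS(II))))
  step 3: KS(IK)(SK(II)(SS(II)))
  step 4: S(SK(II)(SS(II)))
  step 5: S(K(SS(II))(II(SS(II))))
  step 6: S(SS(II))
  step 7: S(SSI)

Answer: normal form = S(SSI)  (in 7 steps)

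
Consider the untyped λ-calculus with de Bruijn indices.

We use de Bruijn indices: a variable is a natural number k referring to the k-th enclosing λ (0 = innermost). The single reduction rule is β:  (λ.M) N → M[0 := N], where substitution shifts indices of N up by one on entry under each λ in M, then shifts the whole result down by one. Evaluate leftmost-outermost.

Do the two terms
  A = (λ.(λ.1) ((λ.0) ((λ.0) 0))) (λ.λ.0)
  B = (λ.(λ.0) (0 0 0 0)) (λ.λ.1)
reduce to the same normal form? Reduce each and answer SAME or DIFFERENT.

Term A:
  start: (λ.(λ.1) ((λ.0) ((λ.0) 0))) (λ.λ.0)
  →1  (λ.λ.λ.0) ((λ.0) ((λ.0) (λ.λ.0)))
  →2  λ.λ.0

Term B:
  start: (λ.(λ.0) (0 0 0 0)) (λ.λ.1)
  →1  (λ.0) ((λ.λ.1) (λ.λ.1) (λ.λ.1) (λ.λ.1))
  →2  (λ.λ.1) (λ.λ.1) (λ.λ.1) (λ.λ.1)
  →3  (λ.λ.λ.1) (λ.λ.1) (λ.λ.1)
  →4  (λ.λ.1) (λ.λ.1)
  →5  λ.λ.λ.1

Answer: DIFFERENT — A ⇓ λ.λ.0, B ⇓ λ.λ.λ.1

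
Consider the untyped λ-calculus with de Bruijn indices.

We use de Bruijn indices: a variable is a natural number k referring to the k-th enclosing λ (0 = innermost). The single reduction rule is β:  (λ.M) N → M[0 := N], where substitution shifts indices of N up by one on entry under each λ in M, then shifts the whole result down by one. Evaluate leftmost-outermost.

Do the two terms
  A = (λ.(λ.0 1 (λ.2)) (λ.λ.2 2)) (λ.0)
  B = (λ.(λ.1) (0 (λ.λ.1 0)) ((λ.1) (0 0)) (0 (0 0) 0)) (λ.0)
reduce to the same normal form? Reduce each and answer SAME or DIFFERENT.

Answer: SAME — A ⇓ λ.0, B ⇓ λ.0

Working:
Term A:
  start: (λ.(λ.0 1 (λ.2)) (λ.λ.2 2)) (λ.0)
  step 1: (λ.0 (λ.0) (λ.λ.0)) (λ.λ.(λ.0) (λ.0))
  step 2: (λ.λ.(λ.0) (λ.0)) (λ.0) (λ.λ.0)
  step 3: (λ.(λ.0) (λ.0)) (λ.λ.0)
  step 4: (λ.0) (λ.0)
  step 5: λ.0

Term B:
  start: (λ.(λ.1) (0 (λ.λ.1 0)) ((λ.1) (0 0)) (0 (0 0) 0)) (λ.0)
  step 1: (λ.λ.0) ((λ.0) (λ.λ.1 0)) ((λ.λ.0) ((λ.0) (λ.0))) ((λ.0) ((λ.0) (λ.0)) (λ.0))
  step 2: (λ.0) ((λ.λ.0) ((λ.0) (λ.0))) ((λ.0) ((λ.0) (λ.0)) (λ.0))
  step 3: (λ.λ.0) ((λ.0) (λ.0)) ((λ.0) ((λ.0) (λ.0)) (λ.0))
  step 4: (λ.0) ((λ.0) ((λ.0) (λ.0)) (λ.0))
  step 5: (λ.0) ((λ.0) (λ.0)) (λ.0)
  step 6: (λ.0) (λ.0) (λ.0)
  step 7: (λ.0) (λ.0)
  step 8: λ.0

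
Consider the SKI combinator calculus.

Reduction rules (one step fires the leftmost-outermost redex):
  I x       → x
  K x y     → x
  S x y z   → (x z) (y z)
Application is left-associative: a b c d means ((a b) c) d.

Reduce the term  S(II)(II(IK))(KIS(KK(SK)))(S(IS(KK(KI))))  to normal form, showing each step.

Answer: normal form = KK  (in 13 steps)

Derivation:
  start: S(II)(II(IK))(KIS(KK(SK)))(S(IS(KK(KI))))
  step 1: II(KIS(KK(SK)))(II(IK)(KIS(KK(SK))))(S(IS(KK(KI))))
  step 2: I(KIS(KK(SK)))(II(IK)(KIS(KK(SK))))(S(IS(KK(KI))))
  step 3: KIS(KK(SK))(II(IK)(KIS(KK(SK))))(S(IS(KK(KI))))
  step 4: I(KK(SK))(II(IK)(KIS(KK(SK))))(S(IS(KK(KI))))
  step 5: KK(SK)(II(IK)(KIS(KK(SK))))(S(IS(KK(KI))))
  step 6: K(II(IK)(KIS(KK(SK))))(S(IS(KK(KI))))
  step 7: II(IK)(KIS(KK(SK)))
  step 8: I(IK)(KIS(KK(SK)))
  step 9: IK(KIS(KK(SK)))
  step 10: K(KIS(KK(SK)))
  step 11: K(I(KK(SK)))
  step 12: K(KK(SK))
  step 13: KK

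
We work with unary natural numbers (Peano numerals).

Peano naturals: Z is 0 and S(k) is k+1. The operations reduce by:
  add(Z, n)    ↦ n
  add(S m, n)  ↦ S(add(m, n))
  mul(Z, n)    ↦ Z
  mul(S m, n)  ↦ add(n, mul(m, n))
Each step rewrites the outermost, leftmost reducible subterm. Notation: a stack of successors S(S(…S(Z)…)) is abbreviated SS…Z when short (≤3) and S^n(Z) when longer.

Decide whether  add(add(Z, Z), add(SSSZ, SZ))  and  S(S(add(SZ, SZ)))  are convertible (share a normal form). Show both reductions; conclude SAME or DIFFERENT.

Answer: SAME — A ⇓ S^4(Z), B ⇓ S^4(Z)

Working:
Term A:
  start: add(add(Z, Z), add(SSSZ, SZ))
  step 1: add(Z, add(SSSZ, SZ))
  step 2: add(SSSZ, SZ)
  step 3: S(add(SSZ, SZ))
  step 4: S(S(add(SZ, SZ)))
  step 5: S(S(S(add(Z, SZ))))
  step 6: S^4(Z)

Term B:
  start: S(S(add(SZ, SZ)))
  step 1: S(S(S(add(Z, SZ))))
  step 2: S^4(Z)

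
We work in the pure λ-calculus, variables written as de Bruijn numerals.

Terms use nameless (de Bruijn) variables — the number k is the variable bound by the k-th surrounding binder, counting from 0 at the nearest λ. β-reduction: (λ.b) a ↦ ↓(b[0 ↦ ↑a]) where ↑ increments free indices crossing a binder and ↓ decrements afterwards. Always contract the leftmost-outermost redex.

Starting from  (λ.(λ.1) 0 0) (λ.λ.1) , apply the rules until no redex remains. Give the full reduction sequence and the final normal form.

Answer: normal form = λ.λ.λ.1  (in 3 steps)

Working:
  start: (λ.(λ.1) 0 0) (λ.λ.1)
  [1] (λ.λ.λ.1) (λ.λ.1) (λ.λ.1)
  [2] (λ.λ.1) (λ.λ.1)
  [3] λ.λ.λ.1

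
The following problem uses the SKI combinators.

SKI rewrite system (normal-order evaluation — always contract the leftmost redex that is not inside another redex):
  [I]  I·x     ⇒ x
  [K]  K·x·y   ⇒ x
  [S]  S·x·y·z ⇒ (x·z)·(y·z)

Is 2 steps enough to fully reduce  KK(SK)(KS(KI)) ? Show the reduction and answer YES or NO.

  start: KK(SK)(KS(KI))
  step 1: K(KS(KI))
  step 2: KS

Answer: YES — reaches normal form KS in 2 ≤ 2 steps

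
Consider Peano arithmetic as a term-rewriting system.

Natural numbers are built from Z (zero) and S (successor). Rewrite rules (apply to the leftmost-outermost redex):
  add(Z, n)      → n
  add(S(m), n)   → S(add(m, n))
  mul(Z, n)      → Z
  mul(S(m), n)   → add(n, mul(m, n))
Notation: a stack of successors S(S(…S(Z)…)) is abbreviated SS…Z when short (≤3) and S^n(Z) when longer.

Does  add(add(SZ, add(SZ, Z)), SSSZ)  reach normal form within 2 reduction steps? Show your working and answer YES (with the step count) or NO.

  start: add(add(SZ, add(SZ, Z)), SSSZ)
  step 1: add(S(add(Z, add(SZ, Z))), SSSZ)
  step 2: S(add(add(Z, add(SZ, Z)), SSSZ))

Answer: NO — after 2 steps the term is S(add(add(Z, add(SZ, Z)), SSSZ)), not yet normal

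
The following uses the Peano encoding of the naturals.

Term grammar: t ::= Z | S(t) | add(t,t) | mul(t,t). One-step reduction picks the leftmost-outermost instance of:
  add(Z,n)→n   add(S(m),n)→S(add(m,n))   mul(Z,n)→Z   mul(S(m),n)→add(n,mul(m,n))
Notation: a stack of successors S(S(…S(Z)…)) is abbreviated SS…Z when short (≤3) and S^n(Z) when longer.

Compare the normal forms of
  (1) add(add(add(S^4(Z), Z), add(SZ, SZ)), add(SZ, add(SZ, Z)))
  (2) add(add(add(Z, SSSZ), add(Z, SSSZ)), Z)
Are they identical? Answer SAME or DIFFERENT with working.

Term A:
  start: add(add(add(S^4(Z), Z), add(SZ, SZ)), add(SZ, add(SZ, Z)))
  step 1: add(add(S(add(SSSZ, Z)), add(SZ, SZ)), add(SZ, add(SZ, Z)))
  step 2: add(S(add(add(SSSZ, Z), add(SZ, SZ))), add(SZ, add(SZ, Z)))
  step 3: S(add(add(add(SSSZ, Z), add(SZ, SZ)), add(SZ, add(SZ, Z))))
  step 4: S(add(add(S(add(SSZ, Z)), add(SZ, SZ)), add(SZ, add(SZ, Z))))
  step 5: S(add(S(add(add(SSZ, Z), add(SZ, SZ))), add(SZ, add(SZ, Z))))
  step 6: S(S(add(add(add(SSZ, Z), add(SZ, SZ)), add(SZ, add(SZ, Z)))))
  step 7: S(S(add(add(S(add(SZ, Z)), add(SZ, SZ)), add(SZ, add(SZ, Z)))))
  step 8: S(S(add(S(add(add(SZ, Z), add(SZ, SZ))), add(SZ, add(SZ, Z)))))
  step 9: S(S(S(add(add(add(SZ, Z), add(SZ, SZ)), add(SZ, add(SZ, Z))))))
  step 10: S(S(S(add(add(S(add(Z, Z)), add(SZ, SZ)), add(SZ, add(SZ, Z))))))
  step 11: S(S(S(add(S(add(add(Z, Z), add(SZ, SZ))), add(SZ, add(SZ, Z))))))
  step 12: S(S(S(S(add(add(add(Z, Z), add(SZ, SZ)), add(SZ, add(SZ, Z)))))))
  step 13: S(S(S(S(add(add(Z, add(SZ, SZ)), add(SZ, add(SZ, Z)))))))
  step 14: S(S(S(S(add(add(SZ, SZ), add(SZ, add(SZ, Z)))))))
  step 15: S(S(S(S(add(S(add(Z, SZ)), add(SZ, add(SZ, Z)))))))
  step 16: S(S(S(S(S(add(add(Z, SZ), add(SZ, add(SZ, Z))))))))
  step 17: S(S(S(S(S(add(SZ, add(SZ, add(SZ, Z))))))))
  step 18: S(S(S(S(S(S(add(Z, add(SZ, add(SZ, Z)))))))))
  step 19: S(S(S(S(S(S(add(SZ, add(SZ, Z))))))))
  step 20: S(S(S(S(S(S(S(add(Z, add(SZ, Z)))))))))
  step 21: S(S(S(S(S(S(S(add(SZ, Z))))))))
  step 22: S(S(S(S(S(S(S(S(add(Z, Z)))))))))
  step 23: S^8(Z)

Term B:
  start: add(add(add(Z, SSSZ), add(Z, SSSZ)), Z)
  step 1: add(add(SSSZ, add(Z, SSSZ)), Z)
  step 2: add(S(add(SSZ, add(Z, SSSZ))), Z)
  step 3: S(add(add(SSZ, add(Z, SSSZ)), Z))
  step 4: S(add(S(add(SZ, add(Z, SSSZ))), Z))
  step 5: S(S(add(add(SZ, add(Z, SSSZ)), Z)))
  step 6: S(S(add(S(add(Z, add(Z, SSSZ))), Z)))
  step 7: S(S(S(add(add(Z, add(Z, SSSZ)), Z))))
  step 8: S(S(S(add(add(Z, SSSZ), Z))))
  step 9: S(S(S(add(SSSZ, Z))))
  step 10: S(S(S(S(add(SSZ, Z)))))
  step 11: S(S(S(S(S(add(SZ, Z))))))
  step 12: S(S(S(S(S(S(add(Z, Z)))))))
  step 13: S^6(Z)

Answer: DIFFERENT — A ⇓ S^8(Z), B ⇓ S^6(Z)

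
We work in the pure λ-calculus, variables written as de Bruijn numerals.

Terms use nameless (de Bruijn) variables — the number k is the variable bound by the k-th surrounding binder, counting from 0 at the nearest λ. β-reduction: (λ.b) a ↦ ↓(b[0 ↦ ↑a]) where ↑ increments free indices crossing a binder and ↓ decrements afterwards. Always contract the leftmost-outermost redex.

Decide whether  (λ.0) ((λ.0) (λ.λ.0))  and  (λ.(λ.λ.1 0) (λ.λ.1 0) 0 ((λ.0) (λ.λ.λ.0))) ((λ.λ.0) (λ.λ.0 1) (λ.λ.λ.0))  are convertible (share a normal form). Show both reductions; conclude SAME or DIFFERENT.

Term A:
  start: (λ.0) ((λ.0) (λ.λ.0))
  step 1: (λ.0) (λ.λ.0)
  step 2: λ.λ.0

Term B:
  start: (λ.(λ.λ.1 0) (λ.λ.1 0) 0 ((λ.0) (λ.λ.λ.0))) ((λ.λ.0) (λ.λ.0 1) (λ.λ.λ.0))
  step 1: (λ.λ.1 0) (λ.λ.1 0) ((λ.λ.0) (λ.λ.0 1) (λ.λ.λ.0)) ((λ.0) (λ.λ.λ.0))
  step 2: (λ.(λ.λ.1 0) 0) ((λ.λ.0) (λ.λ.0 1) (λ.λ.λ.0)) ((λ.0) (λ.λ.λ.0))
  step 3: (λ.λ.1 0) ((λ.λ.0) (λ.λ.0 1) (λ.λ.λ.0)) ((λ.0) (λ.λ.λ.0))
  step 4: (λ.(λ.λ.0) (λ.λ.0 1) (λ.λ.λ.0) 0) ((λ.0) (λ.λ.λ.0))
  step 5: (λ.λ.0) (λ.λ.0 1) (λ.λ.λ.0) ((λ.0) (λ.λ.λ.0))
  step 6: (λ.0) (λ.λ.λ.0) ((λ.0) (λ.λ.λ.0))
  step 7: (λ.λ.λ.0) ((λ.0) (λ.λ.λ.0))
  step 8: λ.λ.0

Answer: SAME — A ⇓ λ.λ.0, B ⇓ λ.λ.0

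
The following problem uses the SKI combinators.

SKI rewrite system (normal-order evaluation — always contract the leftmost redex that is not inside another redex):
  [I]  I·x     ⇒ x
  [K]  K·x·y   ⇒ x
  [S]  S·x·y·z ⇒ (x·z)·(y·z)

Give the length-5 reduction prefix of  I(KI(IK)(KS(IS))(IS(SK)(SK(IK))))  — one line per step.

  start: I(KI(IK)(KS(IS))(IS(SK)(SK(IK))))
  [1] KI(IK)(KS(IS))(IS(SK)(SK(IK)))
  [2] I(KS(IS))(IS(SK)(SK(IK)))
  [3] KS(IS)(IS(SK)(SK(IK)))
  [4] S(IS(SK)(SK(IK)))
  [5] S(S(SK)(SK(IK)))

Answer: after 5 steps: S(S(SK)(SK(IK)))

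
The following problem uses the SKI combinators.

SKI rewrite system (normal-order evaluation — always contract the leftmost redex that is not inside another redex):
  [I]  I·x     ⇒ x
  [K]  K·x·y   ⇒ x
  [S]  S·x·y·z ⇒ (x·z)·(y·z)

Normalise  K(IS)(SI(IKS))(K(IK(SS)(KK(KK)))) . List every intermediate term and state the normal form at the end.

  start: K(IS)(SI(IKS))(K(IK(SS)(KK(KK))))
  →1  IS(K(IK(SS)(KK(KK))))
  →2  S(K(IK(SS)(KK(KK))))
  →3  S(K(K(SS)(KK(KK))))
  →4  S(K(SS))

Answer: normal form = S(K(SS))  (in 4 steps)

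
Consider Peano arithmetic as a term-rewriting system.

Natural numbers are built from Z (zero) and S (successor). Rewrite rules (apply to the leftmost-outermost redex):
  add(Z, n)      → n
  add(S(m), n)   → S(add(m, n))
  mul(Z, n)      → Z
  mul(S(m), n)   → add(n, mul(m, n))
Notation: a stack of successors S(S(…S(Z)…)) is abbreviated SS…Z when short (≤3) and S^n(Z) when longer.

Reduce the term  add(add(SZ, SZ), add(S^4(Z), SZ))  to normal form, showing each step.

  start: add(add(SZ, SZ), add(S^4(Z), SZ))
  [1] add(S(add(Z, SZ)), add(S^4(Z), SZ))
  [2] S(add(add(Z, SZ), add(S^4(Z), SZ)))
  [3] S(add(SZ, add(S^4(Z), SZ)))
  [4] S(S(add(Z, add(S^4(Z), SZ))))
  [5] S(S(add(S^4(Z), SZ)))
  [6] S(S(S(add(SSSZ, SZ))))
  [7] S(S(S(S(add(SSZ, SZ)))))
  [8] S(S(S(S(S(add(SZ, SZ))))))
  [9] S(S(S(S(S(S(add(Z, SZ)))))))
  [10] S^7(Z)

Answer: normal form = S^7(Z)  (in 10 steps)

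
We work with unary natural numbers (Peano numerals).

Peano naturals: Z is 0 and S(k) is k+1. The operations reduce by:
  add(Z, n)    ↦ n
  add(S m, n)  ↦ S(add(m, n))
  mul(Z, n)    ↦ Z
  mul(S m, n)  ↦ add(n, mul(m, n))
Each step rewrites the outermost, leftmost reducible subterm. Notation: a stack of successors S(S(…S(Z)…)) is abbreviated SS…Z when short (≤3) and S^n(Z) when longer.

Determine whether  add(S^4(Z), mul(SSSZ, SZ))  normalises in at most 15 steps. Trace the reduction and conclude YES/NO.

  start: add(S^4(Z), mul(SSSZ, SZ))
  →1  S(add(SSSZ, mul(SSSZ, SZ)))
  →2  S(S(add(SSZ, mul(SSSZ, SZ))))
  →3  S(S(S(add(SZ, mul(SSSZ, SZ)))))
  →4  S(S(S(S(add(Z, mul(SSSZ, SZ))))))
  →5  S(S(S(S(mul(SSSZ, SZ)))))
  →6  S(S(S(S(add(SZ, mul(SSZ, SZ))))))
  →7  S(S(S(S(S(add(Z, mul(SSZ, SZ)))))))
  →8  S(S(S(S(S(mul(SSZ, SZ))))))
  →9  S(S(S(S(S(add(SZ, mul(SZ, SZ)))))))
  →10  S(S(S(S(S(S(add(Z, mul(SZ, SZ))))))))
  →11  S(S(S(S(S(S(mul(SZ, SZ)))))))
  →12  S(S(S(S(S(S(add(SZ, mul(Z, SZ))))))))
  →13  S(S(S(S(S(S(S(add(Z, mul(Z, SZ)))))))))
  →14  S(S(S(S(S(S(S(mul(Z, SZ))))))))
  →15  S^7(Z)

Answer: YES — reaches normal form S^7(Z) in 15 ≤ 15 steps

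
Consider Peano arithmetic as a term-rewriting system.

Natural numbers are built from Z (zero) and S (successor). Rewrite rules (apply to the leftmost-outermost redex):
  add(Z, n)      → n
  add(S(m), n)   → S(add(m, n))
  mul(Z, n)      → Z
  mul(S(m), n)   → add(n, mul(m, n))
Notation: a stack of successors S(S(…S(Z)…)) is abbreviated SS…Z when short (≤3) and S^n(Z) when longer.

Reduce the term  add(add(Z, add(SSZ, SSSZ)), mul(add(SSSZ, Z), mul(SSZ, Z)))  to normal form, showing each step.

  start: add(add(Z, add(SSZ, SSSZ)), mul(add(SSSZ, Z), mul(SSZ, Z)))
  →1  add(add(SSZ, SSSZ), mul(add(SSSZ, Z), mul(SSZ, Z)))
  →2  add(S(add(SZ, SSSZ)), mul(add(SSSZ, Z), mul(SSZ, Z)))
  →3  S(add(add(SZ, SSSZ), mul(add(SSSZ, Z), mul(SSZ, Z))))
  →4  S(add(S(add(Z, SSSZ)), mul(add(SSSZ, Z), mul(SSZ, Z))))
  →5  S(S(add(add(Z, SSSZ), mul(add(SSSZ, Z), mul(SSZ, Z)))))
  →6  S(S(add(SSSZ, mul(add(SSSZ, Z), mul(SSZ, Z)))))
  →7  S(S(S(add(SSZ, mul(add(SSSZ, Z), mul(SSZ, Z))))))
  →8  S(S(S(S(add(SZ, mul(add(SSSZ, Z), mul(SSZ, Z)))))))
  →9  S(S(S(S(S(add(Z, mul(add(SSSZ, Z), mul(SSZ, Z))))))))
  →10  S(S(S(S(S(mul(add(SSSZ, Z), mul(SSZ, Z)))))))
  →11  S(S(S(S(S(mul(S(add(SSZ, Z)), mul(SSZ, Z)))))))
  →12  S(S(S(S(S(add(mul(SSZ, Z), mul(add(SSZ, Z), mul(SSZ, Z))))))))
  →13  S(S(S(S(S(add(add(Z, mul(SZ, Z)), mul(add(SSZ, Z), mul(SSZ, Z))))))))
  →14  S(S(S(S(S(add(mul(SZ, Z), mul(add(SSZ, Z), mul(SSZ, Z))))))))
  →15  S(S(S(S(S(add(add(Z, mul(Z, Z)), mul(add(SSZ, Z), mul(SSZ, Z))))))))
  →16  S(S(S(S(S(add(mul(Z, Z), mul(add(SSZ, Z), mul(SSZ, Z))))))))
  →17  S(S(S(S(S(add(Z, mul(add(SSZ, Z), mul(SSZ, Z))))))))
  →18  S(S(S(S(S(mul(add(SSZ, Z), mul(SSZ, Z)))))))
  →19  S(S(S(S(S(mul(S(add(SZ, Z)), mul(SSZ, Z)))))))
  →20  S(S(S(S(S(add(mul(SSZ, Z), mul(add(SZ, Z), mul(SSZ, Z))))))))
  →21  S(S(S(S(S(add(add(Z, mul(SZ, Z)), mul(add(SZ, Z), mul(SSZ, Z))))))))
  →22  S(S(S(S(S(add(mul(SZ, Z), mul(add(SZ, Z), mul(SSZ, Z))))))))
  →23  S(S(S(S(S(add(add(Z, mul(Z, Z)), mul(add(SZ, Z), mul(SSZ, Z))))))))
  →24  S(S(S(S(S(add(mul(Z, Z), mul(add(SZ, Z), mul(SSZ, Z))))))))
  →25  S(S(S(S(S(add(Z, mul(add(SZ, Z), mul(SSZ, Z))))))))
  →26  S(S(S(S(S(mul(add(SZ, Z), mul(SSZ, Z)))))))
  →27  S(S(S(S(S(mul(S(add(Z, Z)), mul(SSZ, Z)))))))
  →28  S(S(S(S(S(add(mul(SSZ, Z), mul(add(Z, Z), mul(SSZ, Z))))))))
  →29  S(S(S(S(S(add(add(Z, mul(SZ, Z)), mul(add(Z, Z), mul(SSZ, Z))))))))
  →30  S(S(S(S(S(add(mul(SZ, Z), mul(add(Z, Z), mul(SSZ, Z))))))))
  →31  S(S(S(S(S(add(add(Z, mul(Z, Z)), mul(add(Z, Z), mul(SSZ, Z))))))))
  →32  S(S(S(S(S(add(mul(Z, Z), mul(add(Z, Z), mul(SSZ, Z))))))))
  →33  S(S(S(S(S(add(Z, mul(add(Z, Z), mul(SSZ, Z))))))))
  →34  S(S(S(S(S(mul(add(Z, Z), mul(SSZ, Z)))))))
  →35  S(S(S(S(S(mul(Z, mul(SSZ, Z)))))))
  →36  S^5(Z)

Answer: normal form = S^5(Z)  (in 36 steps)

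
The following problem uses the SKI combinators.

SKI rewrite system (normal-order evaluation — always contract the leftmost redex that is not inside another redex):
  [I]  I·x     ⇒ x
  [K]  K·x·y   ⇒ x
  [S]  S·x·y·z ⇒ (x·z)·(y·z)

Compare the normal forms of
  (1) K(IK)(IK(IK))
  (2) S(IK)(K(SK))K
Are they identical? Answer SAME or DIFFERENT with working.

Answer: SAME — A ⇓ K, B ⇓ K

Derivation:
Term A:
  start: K(IK)(IK(IK))
  [1] IK
  [2] K

Term B:
  start: S(IK)(K(SK))K
  [1] IKK(K(SK)K)
  [2] KK(K(SK)K)
  [3] K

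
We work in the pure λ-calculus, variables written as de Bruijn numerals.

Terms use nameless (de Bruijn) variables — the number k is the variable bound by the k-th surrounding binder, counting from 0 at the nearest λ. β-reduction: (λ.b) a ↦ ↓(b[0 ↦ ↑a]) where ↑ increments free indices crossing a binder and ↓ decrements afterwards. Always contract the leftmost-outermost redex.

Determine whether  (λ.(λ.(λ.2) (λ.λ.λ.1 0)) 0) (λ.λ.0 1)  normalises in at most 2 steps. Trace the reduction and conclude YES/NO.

Answer: NO — after 2 steps the term is (λ.λ.λ.0 1) (λ.λ.λ.1 0), not yet normal

Reduction:
  start: (λ.(λ.(λ.2) (λ.λ.λ.1 0)) 0) (λ.λ.0 1)
  [1] (λ.(λ.λ.λ.0 1) (λ.λ.λ.1 0)) (λ.λ.0 1)
  [2] (λ.λ.λ.0 1) (λ.λ.λ.1 0)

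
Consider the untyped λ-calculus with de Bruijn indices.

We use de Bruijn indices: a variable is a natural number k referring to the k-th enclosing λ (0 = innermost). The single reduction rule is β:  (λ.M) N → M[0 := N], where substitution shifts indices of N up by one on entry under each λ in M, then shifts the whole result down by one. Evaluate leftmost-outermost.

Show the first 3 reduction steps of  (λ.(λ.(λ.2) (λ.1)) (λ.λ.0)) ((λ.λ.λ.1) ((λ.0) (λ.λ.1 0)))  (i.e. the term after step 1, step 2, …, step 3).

  start: (λ.(λ.(λ.2) (λ.1)) (λ.λ.0)) ((λ.λ.λ.1) ((λ.0) (λ.λ.1 0)))
  [1] (λ.(λ.(λ.λ.λ.1) ((λ.0) (λ.λ.1 0))) (λ.1)) (λ.λ.0)
  [2] (λ.(λ.λ.λ.1) ((λ.0) (λ.λ.1 0))) (λ.λ.λ.0)
  [3] (λ.λ.λ.1) ((λ.0) (λ.λ.1 0))

Answer: after 3 steps: (λ.λ.λ.1) ((λ.0) (λ.λ.1 0))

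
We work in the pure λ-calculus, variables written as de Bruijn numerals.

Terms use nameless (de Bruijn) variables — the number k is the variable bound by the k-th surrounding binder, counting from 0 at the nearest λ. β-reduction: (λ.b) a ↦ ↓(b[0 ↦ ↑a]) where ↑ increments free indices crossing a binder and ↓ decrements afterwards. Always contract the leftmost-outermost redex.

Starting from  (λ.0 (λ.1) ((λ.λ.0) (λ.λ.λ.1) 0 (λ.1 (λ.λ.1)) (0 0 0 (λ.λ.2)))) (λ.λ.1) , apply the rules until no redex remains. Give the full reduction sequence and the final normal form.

Answer: normal form = λ.λ.λ.1  (in 3 steps)

Working:
  start: (λ.0 (λ.1) ((λ.λ.0) (λ.λ.λ.1) 0 (λ.1 (λ.λ.1)) (0 0 0 (λ.λ.2)))) (λ.λ.1)
  [1] (λ.λ.1) (λ.λ.λ.1) ((λ.λ.0) (λ.λ.λ.1) (λ.λ.1) (λ.(λ.λ.1) (λ.λ.1)) ((λ.λ.1) (λ.λ.1) (λ.λ.1) (λ.λ.λ.λ.1)))
  [2] (λ.λ.λ.λ.1) ((λ.λ.0) (λ.λ.λ.1) (λ.λ.1) (λ.(λ.λ.1) (λ.λ.1)) ((λ.λ.1) (λ.λ.1) (λ.λ.1) (λ.λ.λ.λ.1)))
  [3] λ.λ.λ.1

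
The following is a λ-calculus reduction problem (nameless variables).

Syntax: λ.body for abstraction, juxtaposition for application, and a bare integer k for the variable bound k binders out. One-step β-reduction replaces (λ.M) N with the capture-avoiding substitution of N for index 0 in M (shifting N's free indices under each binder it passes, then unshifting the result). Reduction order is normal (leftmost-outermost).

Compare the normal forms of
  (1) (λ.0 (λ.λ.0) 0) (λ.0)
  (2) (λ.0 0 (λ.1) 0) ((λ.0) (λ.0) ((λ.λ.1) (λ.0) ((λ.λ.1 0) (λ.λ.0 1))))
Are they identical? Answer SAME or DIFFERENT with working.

Answer: SAME — A ⇓ λ.0, B ⇓ λ.0

Working:
Term A:
  start: (λ.0 (λ.λ.0) 0) (λ.0)
  [1] (λ.0) (λ.λ.0) (λ.0)
  [2] (λ.λ.0) (λ.0)
  [3] λ.0

Term B:
  start: (λ.0 0 (λ.1) 0) ((λ.0) (λ.0) ((λ.λ.1) (λ.0) ((λ.λ.1 0) (λ.λ.0 1))))
  [1] (λ.0) (λ.0) ((λ.λ.1) (λ.0) ((λ.λ.1 0) (λ.λ.0 1))) ((λ.0) (λ.0) ((λ.λ.1) (λ.0) ((λ.λ.1 0) (λ.λ.0 1)))) (λ.(λ.0) (λ.0) ((λ.λ.1) (λ.0) ((λ.λ.1 0) (λ.λ.0 1)))) ((λ.0) (λ.0) ((λ.λ.1) (λ.0) ((λ.λ.1 0) (λ.λ.0 1))))
  [2] (λ.0) ((λ.λ.1) (λ.0) ((λ.λ.1 0) (λ.λ.0 1))) ((λ.0) (λ.0) ((λ.λ.1) (λ.0) ((λ.λ.1 0) (λ.λ.0 1)))) (λ.(λ.0) (λ.0) ((λ.λ.1) (λ.0) ((λ.λ.1 0) (λ.λ.0 1)))) ((λ.0) (λ.0) ((λ.λ.1) (λ.0) ((λ.λ.1 0) (λ.λ.0 1))))
  [3] (λ.λ.1) (λ.0) ((λ.λ.1 0) (λ.λ.0 1)) ((λ.0) (λ.0) ((λ.λ.1) (λ.0) ((λ.λ.1 0) (λ.λ.0 1)))) (λ.(λ.0) (λ.0) ((λ.λ.1) (λ.0) ((λ.λ.1 0) (λ.λ.0 1)))) ((λ.0) (λ.0) ((λ.λ.1) (λ.0) ((λ.λ.1 0) (λ.λ.0 1))))
  [4] (λ.λ.0) ((λ.λ.1 0) (λ.λ.0 1)) ((λ.0) (λ.0) ((λ.λ.1) (λ.0) ((λ.λ.1 0) (λ.λ.0 1)))) (λ.(λ.0) (λ.0) ((λ.λ.1) (λ.0) ((λ.λ.1 0) (λ.λ.0 1)))) ((λ.0) (λ.0) ((λ.λ.1) (λ.0) ((λ.λ.1 0) (λ.λ.0 1))))
  [5] (λ.0) ((λ.0) (λ.0) ((λ.λ.1) (λ.0) ((λ.λ.1 0) (λ.λ.0 1)))) (λ.(λ.0) (λ.0) ((λ.λ.1) (λ.0) ((λ.λ.1 0) (λ.λ.0 1)))) ((λ.0) (λ.0) ((λ.λ.1) (λ.0) ((λ.λ.1 0) (λ.λ.0 1))))
  [6] (λ.0) (λ.0) ((λ.λ.1) (λ.0) ((λ.λ.1 0) (λ.λ.0 1))) (λ.(λ.0) (λ.0) ((λ.λ.1) (λ.0) ((λ.λ.1 0) (λ.λ.0 1)))) ((λ.0) (λ.0) ((λ.λ.1) (λ.0) ((λ.λ.1 0) (λ.λ.0 1))))
  [7] (λ.0) ((λ.λ.1) (λ.0) ((λ.λ.1 0) (λ.λ.0 1))) (λ.(λ.0) (λ.0) ((λ.λ.1) (λ.0) ((λ.λ.1 0) (λ.λ.0 1)))) ((λ.0) (λ.0) ((λ.λ.1) (λ.0) ((λ.λ.1 0) (λ.λ.0 1))))
  [8] (λ.λ.1) (λ.0) ((λ.λ.1 0) (λ.λ.0 1)) (λ.(λ.0) (λ.0) ((λ.λ.1) (λ.0) ((λ.λ.1 0) (λ.λ.0 1)))) ((λ.0) (λ.0) ((λ.λ.1) (λ.0) ((λ.λ.1 0) (λ.λ.0 1))))
  [9] (λ.λ.0) ((λ.λ.1 0) (λ.λ.0 1)) (λ.(λ.0) (λ.0) ((λ.λ.1) (λ.0) ((λ.λ.1 0) (λ.λ.0 1)))) ((λ.0) (λ.0) ((λ.λ.1) (λ.0) ((λ.λ.1 0) (λ.λ.0 1))))
  [10] (λ.0) (λ.(λ.0) (λ.0) ((λ.λ.1) (λ.0) ((λ.λ.1 0) (λ.λ.0 1)))) ((λ.0) (λ.0) ((λ.λ.1) (λ.0) ((λ.λ.1 0) (λ.λ.0 1))))
  [11] (λ.(λ.0) (λ.0) ((λ.λ.1) (λ.0) ((λ.λ.1 0) (λ.λ.0 1)))) ((λ.0) (λ.0) ((λ.λ.1) (λ.0) ((λ.λ.1 0) (λ.λ.0 1))))
  [12] (λ.0) (λ.0) ((λ.λ.1) (λ.0) ((λ.λ.1 0) (λ.λ.0 1)))
  [13] (λ.0) ((λ.λ.1) (λ.0) ((λ.λ.1 0) (λ.λ.0 1)))
  [14] (λ.λ.1) (λ.0) ((λ.λ.1 0) (λ.λ.0 1))
  [15] (λ.λ.0) ((λ.λ.1 0) (λ.λ.0 1))
  [16] λ.0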